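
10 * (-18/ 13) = -180/ 13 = -13.85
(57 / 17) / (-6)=-19 / 34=-0.56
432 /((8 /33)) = 1782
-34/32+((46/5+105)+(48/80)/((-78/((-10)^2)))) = 116863/1040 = 112.37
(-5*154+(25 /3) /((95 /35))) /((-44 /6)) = 43715 /418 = 104.58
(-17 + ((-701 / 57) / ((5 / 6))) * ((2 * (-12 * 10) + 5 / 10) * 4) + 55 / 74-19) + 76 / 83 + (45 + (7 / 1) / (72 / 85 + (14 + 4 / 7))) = 18934912938122 / 1338234315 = 14149.18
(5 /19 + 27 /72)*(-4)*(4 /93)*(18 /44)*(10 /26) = -1455 /84227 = -0.02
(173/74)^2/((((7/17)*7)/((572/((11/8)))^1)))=788.81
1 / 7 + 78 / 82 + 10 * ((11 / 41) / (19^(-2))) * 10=2780014 / 287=9686.46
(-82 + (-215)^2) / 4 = 46143 / 4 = 11535.75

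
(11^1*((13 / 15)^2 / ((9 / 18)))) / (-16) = -1859 / 1800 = -1.03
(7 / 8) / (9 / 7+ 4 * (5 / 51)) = 2499 / 4792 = 0.52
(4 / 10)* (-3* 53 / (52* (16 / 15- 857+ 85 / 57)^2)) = -286995 / 171311233184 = -0.00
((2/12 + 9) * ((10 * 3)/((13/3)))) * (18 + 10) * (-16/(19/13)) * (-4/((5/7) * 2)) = 1034880/19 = 54467.37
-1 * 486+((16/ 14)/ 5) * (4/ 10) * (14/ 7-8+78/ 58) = -493722/ 1015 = -486.43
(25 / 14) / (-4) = -0.45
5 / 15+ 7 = 22 / 3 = 7.33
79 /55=1.44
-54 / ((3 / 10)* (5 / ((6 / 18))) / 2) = -24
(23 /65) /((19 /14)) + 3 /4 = 4993 /4940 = 1.01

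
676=676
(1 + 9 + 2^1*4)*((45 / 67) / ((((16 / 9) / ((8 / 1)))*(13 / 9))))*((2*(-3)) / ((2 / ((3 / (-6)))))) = 56.50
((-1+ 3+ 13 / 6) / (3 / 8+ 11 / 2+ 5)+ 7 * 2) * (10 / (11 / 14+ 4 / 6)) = 525560 / 5307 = 99.03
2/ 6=1/ 3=0.33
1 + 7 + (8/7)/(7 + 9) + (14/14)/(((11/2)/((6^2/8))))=1369/154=8.89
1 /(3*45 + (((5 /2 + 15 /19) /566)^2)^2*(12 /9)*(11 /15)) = 0.01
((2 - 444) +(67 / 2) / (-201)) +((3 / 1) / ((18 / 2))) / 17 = -15033 / 34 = -442.15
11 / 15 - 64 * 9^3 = -699829 / 15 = -46655.27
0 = 0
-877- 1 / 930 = -815611 / 930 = -877.00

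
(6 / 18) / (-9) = -1 / 27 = -0.04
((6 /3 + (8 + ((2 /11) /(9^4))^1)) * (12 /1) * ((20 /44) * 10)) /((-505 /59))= -1703240320 /26727327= -63.73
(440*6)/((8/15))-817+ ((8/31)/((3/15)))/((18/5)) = 1153207/279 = 4133.36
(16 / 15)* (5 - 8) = -3.20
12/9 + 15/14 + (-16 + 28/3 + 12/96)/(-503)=204311/84504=2.42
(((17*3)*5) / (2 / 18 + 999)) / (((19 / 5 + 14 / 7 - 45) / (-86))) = 493425 / 881216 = 0.56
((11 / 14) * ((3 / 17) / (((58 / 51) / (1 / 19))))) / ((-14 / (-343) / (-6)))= -0.94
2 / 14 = 1 / 7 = 0.14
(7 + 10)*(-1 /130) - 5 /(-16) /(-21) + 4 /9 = 19577 /65520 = 0.30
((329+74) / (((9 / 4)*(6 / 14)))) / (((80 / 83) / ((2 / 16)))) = 234143 / 4320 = 54.20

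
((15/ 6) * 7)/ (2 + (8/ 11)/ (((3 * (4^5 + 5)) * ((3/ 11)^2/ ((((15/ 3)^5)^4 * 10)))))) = 972405/ 167846679687611132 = 0.00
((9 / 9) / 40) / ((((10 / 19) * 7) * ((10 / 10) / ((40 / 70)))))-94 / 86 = -229483 / 210700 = -1.09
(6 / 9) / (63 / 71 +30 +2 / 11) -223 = -16231723 / 72795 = -222.98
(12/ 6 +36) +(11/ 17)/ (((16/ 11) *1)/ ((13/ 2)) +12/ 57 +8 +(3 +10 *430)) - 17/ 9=64721041658/ 1792267551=36.11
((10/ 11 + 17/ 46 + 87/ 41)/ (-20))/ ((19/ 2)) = -70549/ 3941740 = -0.02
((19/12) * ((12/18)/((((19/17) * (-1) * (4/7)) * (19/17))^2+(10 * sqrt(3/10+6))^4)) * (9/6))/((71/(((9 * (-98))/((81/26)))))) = -49531878487/3113834562317412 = -0.00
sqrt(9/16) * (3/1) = 9/4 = 2.25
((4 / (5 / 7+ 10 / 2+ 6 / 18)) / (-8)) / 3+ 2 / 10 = 219 / 1270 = 0.17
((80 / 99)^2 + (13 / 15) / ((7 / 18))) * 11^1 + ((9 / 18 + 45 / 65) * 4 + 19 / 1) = 22486379 / 405405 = 55.47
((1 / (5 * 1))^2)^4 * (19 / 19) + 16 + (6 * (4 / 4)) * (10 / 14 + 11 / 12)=141015639 / 5468750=25.79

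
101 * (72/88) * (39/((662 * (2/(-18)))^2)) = 2871531/4820684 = 0.60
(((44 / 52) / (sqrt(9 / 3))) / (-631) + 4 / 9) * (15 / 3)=20 / 9 - 55 * sqrt(3) / 24609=2.22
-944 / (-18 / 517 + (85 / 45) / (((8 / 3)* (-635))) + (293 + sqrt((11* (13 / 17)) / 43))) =-12550318554870293070720 / 3894898306768745267891 + 58603427154201600* sqrt(104533) / 3894898306768745267891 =-3.22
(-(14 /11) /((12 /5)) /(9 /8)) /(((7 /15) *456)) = -25 /11286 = -0.00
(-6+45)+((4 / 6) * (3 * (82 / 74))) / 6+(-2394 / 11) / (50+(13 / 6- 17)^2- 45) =379848646 / 9891321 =38.40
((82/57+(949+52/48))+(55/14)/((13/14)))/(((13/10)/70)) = 495748925/9633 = 51463.61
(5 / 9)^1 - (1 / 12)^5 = 138239 / 248832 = 0.56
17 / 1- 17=0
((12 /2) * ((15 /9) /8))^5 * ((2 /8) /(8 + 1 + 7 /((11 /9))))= 34375 /663552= 0.05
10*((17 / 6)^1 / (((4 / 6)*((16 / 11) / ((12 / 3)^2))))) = 935 / 2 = 467.50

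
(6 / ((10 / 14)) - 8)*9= 18 / 5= 3.60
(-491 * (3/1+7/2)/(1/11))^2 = 4929865369/4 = 1232466342.25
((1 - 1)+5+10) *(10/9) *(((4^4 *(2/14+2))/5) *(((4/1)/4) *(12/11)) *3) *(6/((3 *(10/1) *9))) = 10240/77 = 132.99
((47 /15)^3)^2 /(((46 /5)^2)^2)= 10779215329 /81601635600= 0.13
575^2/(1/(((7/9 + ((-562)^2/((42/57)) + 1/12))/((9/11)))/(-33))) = -35713737240625/6804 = -5248932575.05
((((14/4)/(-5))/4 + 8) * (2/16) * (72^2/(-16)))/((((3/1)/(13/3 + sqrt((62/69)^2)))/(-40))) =1016937/46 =22107.33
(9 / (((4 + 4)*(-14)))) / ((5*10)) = -0.00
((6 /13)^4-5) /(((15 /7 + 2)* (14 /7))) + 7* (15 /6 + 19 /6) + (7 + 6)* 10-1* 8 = 800449241 /4969614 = 161.07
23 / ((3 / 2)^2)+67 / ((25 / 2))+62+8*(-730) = -5762.42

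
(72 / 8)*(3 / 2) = 27 / 2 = 13.50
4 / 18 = 2 / 9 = 0.22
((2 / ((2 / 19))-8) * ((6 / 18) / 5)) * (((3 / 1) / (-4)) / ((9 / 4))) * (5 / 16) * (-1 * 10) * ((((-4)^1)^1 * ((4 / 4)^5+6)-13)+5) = -55 / 2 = -27.50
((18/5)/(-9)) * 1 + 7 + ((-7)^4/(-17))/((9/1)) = -6956/765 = -9.09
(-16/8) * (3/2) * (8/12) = -2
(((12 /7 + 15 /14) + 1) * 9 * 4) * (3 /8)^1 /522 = 159 /1624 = 0.10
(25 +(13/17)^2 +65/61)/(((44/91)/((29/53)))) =1239852341/41110828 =30.16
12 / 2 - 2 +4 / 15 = 64 / 15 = 4.27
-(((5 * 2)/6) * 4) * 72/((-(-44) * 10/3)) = -36/11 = -3.27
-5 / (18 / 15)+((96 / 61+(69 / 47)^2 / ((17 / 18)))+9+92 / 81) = 3646030703 / 371098746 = 9.82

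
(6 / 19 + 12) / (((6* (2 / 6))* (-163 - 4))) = -0.04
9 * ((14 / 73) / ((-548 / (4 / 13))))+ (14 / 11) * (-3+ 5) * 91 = 331271738 / 1430143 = 231.64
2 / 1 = 2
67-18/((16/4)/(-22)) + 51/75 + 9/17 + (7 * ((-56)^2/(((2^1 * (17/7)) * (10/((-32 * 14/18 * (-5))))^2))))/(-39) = -23870024024/1342575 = -17779.29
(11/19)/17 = 11/323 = 0.03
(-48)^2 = 2304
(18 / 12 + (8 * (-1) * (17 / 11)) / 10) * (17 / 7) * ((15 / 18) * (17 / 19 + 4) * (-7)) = -15283 / 836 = -18.28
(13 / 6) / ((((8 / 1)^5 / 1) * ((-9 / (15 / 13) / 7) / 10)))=-175 / 294912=-0.00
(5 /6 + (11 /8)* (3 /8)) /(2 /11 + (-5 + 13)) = 2849 /17280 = 0.16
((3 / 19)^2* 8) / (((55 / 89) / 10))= 12816 / 3971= 3.23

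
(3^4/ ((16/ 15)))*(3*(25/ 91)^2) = 2278125/ 132496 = 17.19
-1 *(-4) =4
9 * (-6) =-54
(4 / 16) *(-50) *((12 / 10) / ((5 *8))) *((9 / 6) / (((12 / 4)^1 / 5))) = -15 / 16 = -0.94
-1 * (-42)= 42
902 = 902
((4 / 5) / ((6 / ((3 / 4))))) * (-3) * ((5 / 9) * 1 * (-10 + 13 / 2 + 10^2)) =-193 / 12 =-16.08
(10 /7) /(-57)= -10 /399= -0.03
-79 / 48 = -1.65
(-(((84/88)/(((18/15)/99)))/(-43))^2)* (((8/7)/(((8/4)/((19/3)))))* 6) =-269325/3698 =-72.83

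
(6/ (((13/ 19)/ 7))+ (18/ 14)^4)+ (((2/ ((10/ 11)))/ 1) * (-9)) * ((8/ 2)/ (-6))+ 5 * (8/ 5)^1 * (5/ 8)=12846838/ 156065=82.32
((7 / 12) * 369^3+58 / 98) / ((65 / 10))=5744496545 / 1274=4509023.98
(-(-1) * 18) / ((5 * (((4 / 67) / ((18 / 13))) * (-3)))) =-1809 / 65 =-27.83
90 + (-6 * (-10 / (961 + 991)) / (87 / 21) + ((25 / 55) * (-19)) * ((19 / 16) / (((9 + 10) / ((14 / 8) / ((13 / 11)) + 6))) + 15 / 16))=1260753745 / 16189888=77.87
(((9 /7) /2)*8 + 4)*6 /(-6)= -64 /7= -9.14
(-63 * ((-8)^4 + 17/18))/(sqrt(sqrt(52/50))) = -516215 * 26^(3/4) * sqrt(5)/52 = -255589.08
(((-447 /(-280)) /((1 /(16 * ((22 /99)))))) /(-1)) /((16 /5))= -149 /84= -1.77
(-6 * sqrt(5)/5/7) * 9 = -54 * sqrt(5)/35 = -3.45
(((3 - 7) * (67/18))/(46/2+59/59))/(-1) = 67/108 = 0.62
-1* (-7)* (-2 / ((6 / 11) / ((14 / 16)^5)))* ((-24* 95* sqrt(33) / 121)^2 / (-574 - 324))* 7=66892280175 / 55632896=1202.39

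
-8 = -8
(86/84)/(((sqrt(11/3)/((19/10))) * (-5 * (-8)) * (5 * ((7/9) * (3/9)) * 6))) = 2451 * sqrt(33)/4312000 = 0.00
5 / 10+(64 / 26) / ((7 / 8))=603 / 182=3.31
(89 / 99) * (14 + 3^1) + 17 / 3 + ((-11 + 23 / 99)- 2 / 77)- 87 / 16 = 5813 / 1232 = 4.72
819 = 819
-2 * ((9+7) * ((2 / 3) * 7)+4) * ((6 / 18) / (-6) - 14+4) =42716 / 27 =1582.07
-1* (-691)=691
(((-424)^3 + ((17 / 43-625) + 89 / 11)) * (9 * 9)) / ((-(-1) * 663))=-973477655001 / 104533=-9312634.81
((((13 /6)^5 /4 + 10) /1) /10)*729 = 2046999 /1280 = 1599.22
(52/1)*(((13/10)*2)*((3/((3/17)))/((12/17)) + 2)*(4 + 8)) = 211588/5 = 42317.60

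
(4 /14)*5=10 /7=1.43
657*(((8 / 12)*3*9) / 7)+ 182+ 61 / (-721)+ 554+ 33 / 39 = 22740680 / 9373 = 2426.19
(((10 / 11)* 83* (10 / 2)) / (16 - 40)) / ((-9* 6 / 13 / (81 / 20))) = 5395 / 352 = 15.33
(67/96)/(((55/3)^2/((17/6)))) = 1139/193600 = 0.01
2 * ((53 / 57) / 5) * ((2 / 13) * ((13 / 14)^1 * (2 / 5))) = 212 / 9975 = 0.02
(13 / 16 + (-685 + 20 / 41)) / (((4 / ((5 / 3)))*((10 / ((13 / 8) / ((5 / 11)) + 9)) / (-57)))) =4286381399 / 209920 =20419.12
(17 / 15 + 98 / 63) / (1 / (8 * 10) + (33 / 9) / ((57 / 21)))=36784 / 18651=1.97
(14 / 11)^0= 1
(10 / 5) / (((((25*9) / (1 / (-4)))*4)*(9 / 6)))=-1 / 2700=-0.00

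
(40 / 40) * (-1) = -1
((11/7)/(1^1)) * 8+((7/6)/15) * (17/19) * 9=17553/1330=13.20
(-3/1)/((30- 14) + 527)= -1/181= -0.01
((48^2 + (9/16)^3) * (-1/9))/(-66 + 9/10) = 5243285/1333248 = 3.93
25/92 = 0.27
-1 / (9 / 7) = -7 / 9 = -0.78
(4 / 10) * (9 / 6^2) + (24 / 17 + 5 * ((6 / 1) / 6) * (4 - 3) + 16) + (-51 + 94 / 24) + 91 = 67757 / 1020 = 66.43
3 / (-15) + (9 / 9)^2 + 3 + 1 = 24 / 5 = 4.80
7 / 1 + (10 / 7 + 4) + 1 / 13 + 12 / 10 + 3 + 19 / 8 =69453 / 3640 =19.08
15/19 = 0.79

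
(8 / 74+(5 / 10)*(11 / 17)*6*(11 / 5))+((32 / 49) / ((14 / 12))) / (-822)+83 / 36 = 35558742841 / 5320321020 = 6.68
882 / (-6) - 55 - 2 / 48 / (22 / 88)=-1213 / 6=-202.17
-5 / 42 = -0.12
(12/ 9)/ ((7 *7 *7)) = 4/ 1029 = 0.00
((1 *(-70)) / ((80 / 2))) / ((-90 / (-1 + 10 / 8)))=7 / 1440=0.00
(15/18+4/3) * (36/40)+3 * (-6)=-321/20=-16.05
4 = 4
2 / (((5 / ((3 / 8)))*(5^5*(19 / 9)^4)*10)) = 19683 / 81450625000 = 0.00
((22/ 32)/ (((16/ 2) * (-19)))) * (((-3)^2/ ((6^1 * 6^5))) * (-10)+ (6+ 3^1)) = -256553/ 6303744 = -0.04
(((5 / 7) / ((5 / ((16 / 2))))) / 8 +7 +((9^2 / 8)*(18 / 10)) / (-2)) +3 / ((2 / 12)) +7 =12897 / 560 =23.03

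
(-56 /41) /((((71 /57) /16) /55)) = -964.95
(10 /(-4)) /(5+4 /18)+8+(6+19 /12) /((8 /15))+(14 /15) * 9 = 226653 /7520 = 30.14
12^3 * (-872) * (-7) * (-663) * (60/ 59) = -419587983360/ 59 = -7111660734.92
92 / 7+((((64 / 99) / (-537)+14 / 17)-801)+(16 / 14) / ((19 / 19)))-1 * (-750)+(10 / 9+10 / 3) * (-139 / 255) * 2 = -85906727 / 2108799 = -40.74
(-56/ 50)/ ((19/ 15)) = -0.88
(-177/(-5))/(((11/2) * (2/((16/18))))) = 472/165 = 2.86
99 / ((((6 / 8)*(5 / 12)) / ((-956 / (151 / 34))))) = -51486336 / 755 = -68193.82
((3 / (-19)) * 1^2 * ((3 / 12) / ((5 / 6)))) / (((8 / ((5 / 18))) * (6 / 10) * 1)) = -5 / 1824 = -0.00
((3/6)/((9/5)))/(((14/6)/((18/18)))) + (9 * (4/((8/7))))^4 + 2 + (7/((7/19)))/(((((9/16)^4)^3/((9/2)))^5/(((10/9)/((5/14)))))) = 3289869234617381824101214486374228582000660161499573711189199267204740041183/30675987439478173383062969197542411896041041043170145392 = 107245748522621820131.82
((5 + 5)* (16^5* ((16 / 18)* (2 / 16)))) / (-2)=-582542.22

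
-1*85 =-85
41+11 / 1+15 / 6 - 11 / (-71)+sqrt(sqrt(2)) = 2^(1 / 4)+7761 / 142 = 55.84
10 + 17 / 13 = 147 / 13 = 11.31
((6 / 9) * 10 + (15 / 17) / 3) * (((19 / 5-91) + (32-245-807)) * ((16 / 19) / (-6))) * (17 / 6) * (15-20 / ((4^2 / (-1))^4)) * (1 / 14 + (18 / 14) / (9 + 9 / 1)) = 3018608665 / 459648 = 6567.22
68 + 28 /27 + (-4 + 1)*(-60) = 6724 /27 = 249.04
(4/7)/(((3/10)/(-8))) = -320/21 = -15.24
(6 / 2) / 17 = 3 / 17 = 0.18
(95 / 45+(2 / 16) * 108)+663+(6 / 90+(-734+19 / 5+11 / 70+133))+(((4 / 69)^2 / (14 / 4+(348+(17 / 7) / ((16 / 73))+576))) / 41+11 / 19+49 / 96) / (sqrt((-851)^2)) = 6067160530619650951 / 74319486650359776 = 81.64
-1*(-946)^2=-894916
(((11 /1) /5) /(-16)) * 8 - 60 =-611 /10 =-61.10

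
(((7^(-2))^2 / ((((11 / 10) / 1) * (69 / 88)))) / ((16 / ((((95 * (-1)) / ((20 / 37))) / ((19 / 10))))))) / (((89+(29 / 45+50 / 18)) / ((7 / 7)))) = -13875 / 459344914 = -0.00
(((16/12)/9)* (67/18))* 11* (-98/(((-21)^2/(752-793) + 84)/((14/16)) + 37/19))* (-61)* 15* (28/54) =96099004232/29185515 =3292.70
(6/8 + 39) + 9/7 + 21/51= 19729/476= 41.45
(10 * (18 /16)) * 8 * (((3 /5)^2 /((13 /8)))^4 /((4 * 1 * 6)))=20155392 /2231328125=0.01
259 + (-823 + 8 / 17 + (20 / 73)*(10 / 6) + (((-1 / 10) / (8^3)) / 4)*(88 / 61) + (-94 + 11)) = -375616217593 / 581383680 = -646.07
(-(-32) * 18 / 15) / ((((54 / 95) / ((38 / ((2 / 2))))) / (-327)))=-2518336 / 3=-839445.33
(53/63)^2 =2809/3969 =0.71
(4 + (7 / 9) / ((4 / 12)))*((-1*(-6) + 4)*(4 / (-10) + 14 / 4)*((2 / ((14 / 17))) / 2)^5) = 836295773 / 1613472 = 518.32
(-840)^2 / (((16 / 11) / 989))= 479763900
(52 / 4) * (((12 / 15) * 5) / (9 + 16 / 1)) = 52 / 25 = 2.08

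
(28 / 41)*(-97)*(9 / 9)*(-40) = 108640 / 41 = 2649.76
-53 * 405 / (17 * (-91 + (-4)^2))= 1431 / 85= 16.84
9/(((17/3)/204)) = 324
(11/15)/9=0.08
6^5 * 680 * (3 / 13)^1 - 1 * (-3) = 15863079 / 13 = 1220236.85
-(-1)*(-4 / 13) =-4 / 13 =-0.31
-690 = -690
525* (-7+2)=-2625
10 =10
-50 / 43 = -1.16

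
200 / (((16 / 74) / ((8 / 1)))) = 7400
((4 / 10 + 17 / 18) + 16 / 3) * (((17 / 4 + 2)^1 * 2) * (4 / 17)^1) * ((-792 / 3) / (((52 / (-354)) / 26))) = 15601960 / 17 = 917762.35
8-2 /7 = 54 /7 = 7.71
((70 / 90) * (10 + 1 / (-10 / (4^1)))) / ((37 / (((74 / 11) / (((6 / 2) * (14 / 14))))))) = 224 / 495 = 0.45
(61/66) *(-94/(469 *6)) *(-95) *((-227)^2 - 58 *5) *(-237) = -35617403.52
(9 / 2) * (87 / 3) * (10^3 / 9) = 14500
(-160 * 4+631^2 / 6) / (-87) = -394321 / 522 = -755.40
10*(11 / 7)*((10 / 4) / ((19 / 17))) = 4675 / 133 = 35.15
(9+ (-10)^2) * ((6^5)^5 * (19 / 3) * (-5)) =-98131877516640685916160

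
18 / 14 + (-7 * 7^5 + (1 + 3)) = -823506 / 7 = -117643.71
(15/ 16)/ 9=5/ 48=0.10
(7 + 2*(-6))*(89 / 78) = -445 / 78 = -5.71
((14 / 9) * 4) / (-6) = -28 / 27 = -1.04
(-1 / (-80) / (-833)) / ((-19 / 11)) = 11 / 1266160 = 0.00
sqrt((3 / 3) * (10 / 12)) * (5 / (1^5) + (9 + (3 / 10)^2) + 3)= 1709 * sqrt(30) / 600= 15.60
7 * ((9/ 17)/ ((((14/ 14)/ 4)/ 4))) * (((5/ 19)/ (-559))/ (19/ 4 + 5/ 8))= -40320/ 7763951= -0.01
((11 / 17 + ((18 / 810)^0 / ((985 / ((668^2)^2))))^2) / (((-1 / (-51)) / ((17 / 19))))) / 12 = 11458019118400669589008139 / 73737100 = 155390151204762183.34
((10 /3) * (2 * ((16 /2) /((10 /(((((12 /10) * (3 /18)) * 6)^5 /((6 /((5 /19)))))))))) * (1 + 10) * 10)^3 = 3516245836038144 /13396484375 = 262475.27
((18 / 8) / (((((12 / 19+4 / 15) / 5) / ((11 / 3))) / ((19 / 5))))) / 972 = 19855 / 110592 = 0.18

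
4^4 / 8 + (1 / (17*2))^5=1453933569 / 45435424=32.00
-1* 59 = -59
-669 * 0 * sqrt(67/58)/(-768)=0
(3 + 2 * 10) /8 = 2.88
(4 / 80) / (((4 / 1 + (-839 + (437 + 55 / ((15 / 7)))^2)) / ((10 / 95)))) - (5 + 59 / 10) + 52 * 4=7186571703 / 36461551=197.10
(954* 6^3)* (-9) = -1854576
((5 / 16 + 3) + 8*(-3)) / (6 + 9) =-1.38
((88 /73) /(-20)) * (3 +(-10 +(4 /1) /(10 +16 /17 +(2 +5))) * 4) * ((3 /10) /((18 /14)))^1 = 282667 /556625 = 0.51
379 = 379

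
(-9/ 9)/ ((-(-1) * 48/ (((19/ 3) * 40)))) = -5.28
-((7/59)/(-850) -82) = 4112307/50150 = 82.00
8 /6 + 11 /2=41 /6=6.83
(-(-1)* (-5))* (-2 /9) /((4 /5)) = 25 /18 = 1.39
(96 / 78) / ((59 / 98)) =1568 / 767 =2.04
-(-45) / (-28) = -45 / 28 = -1.61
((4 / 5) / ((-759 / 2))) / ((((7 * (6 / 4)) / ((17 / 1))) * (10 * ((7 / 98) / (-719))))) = 195568 / 56925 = 3.44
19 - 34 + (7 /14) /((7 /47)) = -163 /14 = -11.64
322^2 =103684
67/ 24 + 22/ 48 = 13/ 4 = 3.25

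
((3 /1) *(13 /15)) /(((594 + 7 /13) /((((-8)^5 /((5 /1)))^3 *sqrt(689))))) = -5946158883012608 *sqrt(689) /4830625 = -32310434313.98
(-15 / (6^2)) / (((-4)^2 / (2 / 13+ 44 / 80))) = -61 / 3328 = -0.02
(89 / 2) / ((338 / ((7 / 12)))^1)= 623 / 8112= 0.08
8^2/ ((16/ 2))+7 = 15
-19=-19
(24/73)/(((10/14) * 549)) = 56/66795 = 0.00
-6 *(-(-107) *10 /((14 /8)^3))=-410880 /343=-1197.90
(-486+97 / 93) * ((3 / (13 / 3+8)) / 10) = -135303 / 11470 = -11.80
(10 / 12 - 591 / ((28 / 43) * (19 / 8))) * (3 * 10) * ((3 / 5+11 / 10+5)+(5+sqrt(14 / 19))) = -35602047 / 266 - 1521455 * sqrt(266) / 2527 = -143661.90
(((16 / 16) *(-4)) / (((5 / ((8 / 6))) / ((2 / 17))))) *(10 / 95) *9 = -192 / 1615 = -0.12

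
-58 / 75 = -0.77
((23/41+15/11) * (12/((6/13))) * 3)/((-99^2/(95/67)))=-2143960/98718939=-0.02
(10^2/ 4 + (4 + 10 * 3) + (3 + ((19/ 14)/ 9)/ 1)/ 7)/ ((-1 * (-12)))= 52435/ 10584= 4.95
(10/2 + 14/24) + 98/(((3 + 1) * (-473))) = 31397/5676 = 5.53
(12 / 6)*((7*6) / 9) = 28 / 3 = 9.33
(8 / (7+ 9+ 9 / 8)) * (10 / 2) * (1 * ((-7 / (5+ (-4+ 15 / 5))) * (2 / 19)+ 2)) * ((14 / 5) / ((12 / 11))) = 10.89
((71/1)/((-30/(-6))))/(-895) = -0.02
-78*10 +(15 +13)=-752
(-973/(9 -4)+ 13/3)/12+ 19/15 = -1313/90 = -14.59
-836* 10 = -8360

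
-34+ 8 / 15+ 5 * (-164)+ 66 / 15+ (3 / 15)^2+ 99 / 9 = -62852 / 75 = -838.03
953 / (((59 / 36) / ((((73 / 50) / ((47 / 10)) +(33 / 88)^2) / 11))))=5292009 / 221840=23.86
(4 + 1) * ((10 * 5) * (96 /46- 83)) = -465250 /23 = -20228.26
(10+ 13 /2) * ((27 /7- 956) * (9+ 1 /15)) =-142440.57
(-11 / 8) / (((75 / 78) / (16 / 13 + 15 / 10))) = -781 / 200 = -3.90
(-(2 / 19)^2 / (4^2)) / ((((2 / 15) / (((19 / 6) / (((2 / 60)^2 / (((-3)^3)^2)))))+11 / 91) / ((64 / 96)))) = -24877125 / 6513436208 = -0.00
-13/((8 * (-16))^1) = 13/128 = 0.10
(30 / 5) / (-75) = -0.08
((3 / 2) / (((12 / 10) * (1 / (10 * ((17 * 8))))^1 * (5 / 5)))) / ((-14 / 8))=-6800 / 7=-971.43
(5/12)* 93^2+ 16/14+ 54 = 102449/28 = 3658.89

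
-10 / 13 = -0.77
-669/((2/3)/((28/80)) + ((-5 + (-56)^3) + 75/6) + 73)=28098/7372411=0.00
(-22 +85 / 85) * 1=-21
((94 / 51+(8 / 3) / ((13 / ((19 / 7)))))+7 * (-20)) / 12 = -319301 / 27846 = -11.47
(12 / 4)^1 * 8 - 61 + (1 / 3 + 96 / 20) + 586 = 8312 / 15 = 554.13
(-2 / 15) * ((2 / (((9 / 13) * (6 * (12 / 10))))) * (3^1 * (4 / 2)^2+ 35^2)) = -16081 / 243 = -66.18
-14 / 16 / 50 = -7 / 400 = -0.02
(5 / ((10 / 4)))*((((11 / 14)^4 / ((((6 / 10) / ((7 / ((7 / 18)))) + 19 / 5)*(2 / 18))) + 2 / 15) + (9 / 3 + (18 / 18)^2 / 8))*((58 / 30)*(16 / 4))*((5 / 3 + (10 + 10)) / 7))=10375717846 / 52185735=198.82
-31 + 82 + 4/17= 871/17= 51.24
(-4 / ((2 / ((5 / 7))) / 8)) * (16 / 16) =-80 / 7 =-11.43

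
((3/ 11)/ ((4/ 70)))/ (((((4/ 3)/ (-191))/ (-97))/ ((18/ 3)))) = 17508015/ 44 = 397909.43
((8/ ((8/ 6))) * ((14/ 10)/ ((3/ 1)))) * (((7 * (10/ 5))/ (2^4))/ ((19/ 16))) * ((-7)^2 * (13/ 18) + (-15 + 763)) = 1381898/ 855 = 1616.25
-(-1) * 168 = 168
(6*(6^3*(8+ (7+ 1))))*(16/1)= 331776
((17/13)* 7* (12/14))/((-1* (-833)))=6/637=0.01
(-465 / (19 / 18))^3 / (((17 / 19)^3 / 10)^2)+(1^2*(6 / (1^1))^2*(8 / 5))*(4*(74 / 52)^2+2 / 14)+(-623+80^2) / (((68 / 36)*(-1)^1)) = -2378986585350550389171 / 142773720635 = -16662636336.50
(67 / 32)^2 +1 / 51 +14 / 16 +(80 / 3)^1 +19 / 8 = 1792331 / 52224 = 34.32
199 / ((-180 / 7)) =-1393 / 180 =-7.74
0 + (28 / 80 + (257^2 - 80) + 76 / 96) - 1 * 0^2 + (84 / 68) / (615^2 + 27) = 202003212599 / 3062040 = 65970.14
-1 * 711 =-711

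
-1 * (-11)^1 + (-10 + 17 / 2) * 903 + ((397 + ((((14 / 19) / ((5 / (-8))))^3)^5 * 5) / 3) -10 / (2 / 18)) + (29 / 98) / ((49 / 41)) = -704754854709455998538480690546321818 / 667417346168140699143658447265625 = -1055.94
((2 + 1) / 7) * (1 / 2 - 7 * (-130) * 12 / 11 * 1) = 65553 / 154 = 425.67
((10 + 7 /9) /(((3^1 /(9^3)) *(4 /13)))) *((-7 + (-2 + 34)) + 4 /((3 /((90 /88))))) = 4936815 /22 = 224400.68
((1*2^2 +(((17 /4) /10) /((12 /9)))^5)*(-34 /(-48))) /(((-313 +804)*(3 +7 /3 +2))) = 7136182229267 /9061374361600000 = 0.00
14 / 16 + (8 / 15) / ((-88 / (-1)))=1163 / 1320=0.88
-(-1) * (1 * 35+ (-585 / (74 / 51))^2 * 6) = 2670477505 / 2738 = 975338.75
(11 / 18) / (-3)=-0.20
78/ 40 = 39/ 20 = 1.95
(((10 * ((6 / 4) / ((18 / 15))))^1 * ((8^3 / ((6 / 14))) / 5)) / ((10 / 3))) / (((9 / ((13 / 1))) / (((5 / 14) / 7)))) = 4160 / 63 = 66.03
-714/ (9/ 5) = -1190/ 3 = -396.67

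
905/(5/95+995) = 17195/18906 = 0.91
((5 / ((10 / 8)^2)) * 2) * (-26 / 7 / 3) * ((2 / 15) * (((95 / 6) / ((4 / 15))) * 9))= -3952 / 7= -564.57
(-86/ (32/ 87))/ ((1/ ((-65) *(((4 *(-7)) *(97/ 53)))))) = -165109035/ 212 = -778816.20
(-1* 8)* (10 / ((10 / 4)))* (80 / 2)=-1280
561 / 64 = 8.77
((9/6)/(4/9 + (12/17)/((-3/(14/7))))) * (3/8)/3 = -459/64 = -7.17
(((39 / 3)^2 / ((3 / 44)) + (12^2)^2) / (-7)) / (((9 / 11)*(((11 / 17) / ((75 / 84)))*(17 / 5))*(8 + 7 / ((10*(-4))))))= -87055000 / 414099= -210.23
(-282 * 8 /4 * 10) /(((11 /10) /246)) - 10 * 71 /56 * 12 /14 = -1359702915 /1078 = -1261319.96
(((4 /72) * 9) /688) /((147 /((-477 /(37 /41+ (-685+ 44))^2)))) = -0.00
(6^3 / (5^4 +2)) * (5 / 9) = 40 / 209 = 0.19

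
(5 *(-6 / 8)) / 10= -3 / 8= -0.38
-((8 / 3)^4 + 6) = -56.57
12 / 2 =6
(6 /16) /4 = 3 /32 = 0.09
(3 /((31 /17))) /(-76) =-51 /2356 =-0.02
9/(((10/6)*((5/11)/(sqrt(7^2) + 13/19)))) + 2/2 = 43837/475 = 92.29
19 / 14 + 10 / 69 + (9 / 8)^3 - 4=-265621 / 247296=-1.07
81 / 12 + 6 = 51 / 4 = 12.75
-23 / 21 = -1.10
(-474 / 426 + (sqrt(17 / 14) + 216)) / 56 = sqrt(238) / 784 + 15257 / 3976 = 3.86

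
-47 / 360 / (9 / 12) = -47 / 270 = -0.17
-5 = -5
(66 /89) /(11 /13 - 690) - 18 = -14353176 /797351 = -18.00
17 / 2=8.50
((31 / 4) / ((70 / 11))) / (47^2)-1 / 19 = -612041 / 11751880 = -0.05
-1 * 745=-745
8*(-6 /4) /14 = -6 /7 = -0.86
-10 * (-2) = 20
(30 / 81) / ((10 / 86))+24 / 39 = 1334 / 351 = 3.80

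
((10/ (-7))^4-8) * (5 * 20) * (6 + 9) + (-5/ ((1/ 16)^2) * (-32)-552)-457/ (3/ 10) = 238650254/ 7203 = 33132.06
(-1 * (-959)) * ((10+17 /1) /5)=25893 /5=5178.60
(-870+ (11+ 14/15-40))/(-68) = 13471/1020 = 13.21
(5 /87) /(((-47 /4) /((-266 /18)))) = 2660 /36801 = 0.07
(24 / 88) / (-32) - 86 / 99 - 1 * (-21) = 63749 / 3168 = 20.12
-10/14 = -5/7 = -0.71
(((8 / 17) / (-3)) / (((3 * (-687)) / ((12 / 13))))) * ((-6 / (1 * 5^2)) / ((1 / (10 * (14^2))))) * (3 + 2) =-25088 / 151827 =-0.17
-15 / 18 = -5 / 6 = -0.83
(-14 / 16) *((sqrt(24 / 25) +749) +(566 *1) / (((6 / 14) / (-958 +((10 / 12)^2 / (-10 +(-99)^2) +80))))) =4288702565399 / 4229712 - 7 *sqrt(6) / 20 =1013945.85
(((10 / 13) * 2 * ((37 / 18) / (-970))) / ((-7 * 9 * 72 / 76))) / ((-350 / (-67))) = 47101 / 4504418100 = 0.00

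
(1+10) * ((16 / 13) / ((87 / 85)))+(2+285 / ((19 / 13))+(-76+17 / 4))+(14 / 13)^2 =8212331 / 58812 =139.64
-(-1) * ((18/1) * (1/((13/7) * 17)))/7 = 18/221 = 0.08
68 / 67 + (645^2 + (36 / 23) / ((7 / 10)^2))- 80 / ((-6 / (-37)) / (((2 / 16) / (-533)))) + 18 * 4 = 50239612517356 / 120738891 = 416101.32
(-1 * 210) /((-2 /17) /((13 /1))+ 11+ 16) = -9282 /1193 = -7.78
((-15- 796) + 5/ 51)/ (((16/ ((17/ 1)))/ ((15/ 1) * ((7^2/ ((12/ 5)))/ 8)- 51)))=4207973/ 384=10958.26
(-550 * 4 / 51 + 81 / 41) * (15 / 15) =-86069 / 2091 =-41.16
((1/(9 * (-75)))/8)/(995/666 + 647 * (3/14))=-259/195995400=-0.00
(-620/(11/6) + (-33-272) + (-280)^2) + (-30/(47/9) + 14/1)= 40204543/517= 77765.07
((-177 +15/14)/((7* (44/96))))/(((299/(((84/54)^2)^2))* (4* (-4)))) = 160916/2397681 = 0.07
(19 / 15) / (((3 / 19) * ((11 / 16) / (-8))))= -46208 / 495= -93.35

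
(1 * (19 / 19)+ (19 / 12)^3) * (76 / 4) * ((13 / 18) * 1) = 2120989 / 31104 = 68.19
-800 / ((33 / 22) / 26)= -41600 / 3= -13866.67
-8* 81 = -648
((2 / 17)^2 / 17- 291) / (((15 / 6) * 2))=-1429679 / 24565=-58.20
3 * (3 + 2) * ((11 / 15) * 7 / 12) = 77 / 12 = 6.42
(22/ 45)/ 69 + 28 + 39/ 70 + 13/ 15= 1279361/ 43470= 29.43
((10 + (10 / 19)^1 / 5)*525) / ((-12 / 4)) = -33600 / 19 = -1768.42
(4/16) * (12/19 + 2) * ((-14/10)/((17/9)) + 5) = 905/323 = 2.80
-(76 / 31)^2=-6.01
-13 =-13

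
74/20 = 37/10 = 3.70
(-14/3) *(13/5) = -182/15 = -12.13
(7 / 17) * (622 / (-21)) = -12.20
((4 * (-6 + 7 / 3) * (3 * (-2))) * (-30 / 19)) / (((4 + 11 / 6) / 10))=-31680 / 133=-238.20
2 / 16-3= -23 / 8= -2.88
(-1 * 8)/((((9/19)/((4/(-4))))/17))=2584/9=287.11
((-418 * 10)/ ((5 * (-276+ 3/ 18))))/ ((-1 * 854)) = -2508/ 706685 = -0.00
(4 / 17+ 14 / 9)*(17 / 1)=30.44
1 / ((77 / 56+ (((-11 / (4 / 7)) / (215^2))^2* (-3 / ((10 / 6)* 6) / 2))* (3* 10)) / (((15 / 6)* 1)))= 170940050000 / 94016974139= 1.82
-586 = -586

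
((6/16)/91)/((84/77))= 11/2912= 0.00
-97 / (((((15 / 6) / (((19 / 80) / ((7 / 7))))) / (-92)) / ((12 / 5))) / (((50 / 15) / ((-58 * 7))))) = -84778 / 5075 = -16.71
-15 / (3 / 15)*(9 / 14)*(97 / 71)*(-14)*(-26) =-1702350 / 71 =-23976.76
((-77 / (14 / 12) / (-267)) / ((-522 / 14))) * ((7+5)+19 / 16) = -16247 / 185832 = -0.09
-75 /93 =-25 /31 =-0.81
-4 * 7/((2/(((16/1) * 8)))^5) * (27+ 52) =-2375116914688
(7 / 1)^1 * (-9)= -63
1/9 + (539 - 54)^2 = 2117026/9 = 235225.11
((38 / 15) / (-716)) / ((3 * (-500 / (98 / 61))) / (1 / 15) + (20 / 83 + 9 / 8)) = 309092 / 1223354620545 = 0.00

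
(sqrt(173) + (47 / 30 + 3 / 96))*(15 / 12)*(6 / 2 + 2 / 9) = 22243 / 3456 + 145*sqrt(173) / 36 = 59.41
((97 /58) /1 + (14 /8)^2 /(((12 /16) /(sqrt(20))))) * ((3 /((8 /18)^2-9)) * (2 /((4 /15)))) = -59535 * sqrt(5) /2852-353565 /82708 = -50.95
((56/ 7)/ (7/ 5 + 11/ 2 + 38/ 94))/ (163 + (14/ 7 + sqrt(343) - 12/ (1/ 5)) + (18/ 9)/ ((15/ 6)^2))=123751000/ 11531985981 - 8225000 * sqrt(7)/ 11531985981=0.01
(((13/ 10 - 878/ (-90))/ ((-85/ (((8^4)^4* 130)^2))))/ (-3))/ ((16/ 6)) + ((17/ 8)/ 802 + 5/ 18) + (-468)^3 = 21768973313049215176539740000000.00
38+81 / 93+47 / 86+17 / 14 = 379135 / 9331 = 40.63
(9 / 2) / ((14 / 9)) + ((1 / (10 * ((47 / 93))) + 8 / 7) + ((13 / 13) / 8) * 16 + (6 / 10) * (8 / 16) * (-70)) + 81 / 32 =-644059 / 52640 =-12.24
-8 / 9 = -0.89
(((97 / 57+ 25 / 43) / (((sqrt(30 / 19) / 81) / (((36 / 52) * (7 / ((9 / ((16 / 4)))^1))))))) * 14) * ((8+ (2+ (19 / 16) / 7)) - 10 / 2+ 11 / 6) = 5317599 * sqrt(570) / 4085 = 31078.56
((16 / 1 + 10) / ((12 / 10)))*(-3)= -65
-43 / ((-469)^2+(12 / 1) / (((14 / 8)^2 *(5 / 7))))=-1505 / 7698827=-0.00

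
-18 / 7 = -2.57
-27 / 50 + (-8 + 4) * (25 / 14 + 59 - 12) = -68489 / 350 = -195.68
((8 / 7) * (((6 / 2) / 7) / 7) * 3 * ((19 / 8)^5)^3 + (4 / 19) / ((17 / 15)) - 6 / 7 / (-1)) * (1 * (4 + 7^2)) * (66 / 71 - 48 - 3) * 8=-8315139152208471081332395815 / 4324389677403471872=-1922846869.16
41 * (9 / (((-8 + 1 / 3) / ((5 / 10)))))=-1107 / 46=-24.07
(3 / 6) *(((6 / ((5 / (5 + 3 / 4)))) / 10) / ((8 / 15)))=207 / 320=0.65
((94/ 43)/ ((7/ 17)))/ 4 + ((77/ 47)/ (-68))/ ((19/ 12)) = 11990557/ 9138962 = 1.31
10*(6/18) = 3.33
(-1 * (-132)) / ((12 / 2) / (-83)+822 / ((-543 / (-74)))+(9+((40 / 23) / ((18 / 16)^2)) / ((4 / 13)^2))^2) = 0.20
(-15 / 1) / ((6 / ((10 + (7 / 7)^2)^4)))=-73205 / 2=-36602.50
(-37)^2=1369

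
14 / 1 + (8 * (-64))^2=262158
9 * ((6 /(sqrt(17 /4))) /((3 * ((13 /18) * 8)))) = 81 * sqrt(17) /221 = 1.51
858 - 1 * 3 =855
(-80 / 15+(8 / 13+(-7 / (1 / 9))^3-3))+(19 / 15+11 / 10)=-97520417 / 390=-250052.35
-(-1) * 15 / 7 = 15 / 7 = 2.14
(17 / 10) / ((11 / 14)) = 119 / 55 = 2.16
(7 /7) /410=1 /410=0.00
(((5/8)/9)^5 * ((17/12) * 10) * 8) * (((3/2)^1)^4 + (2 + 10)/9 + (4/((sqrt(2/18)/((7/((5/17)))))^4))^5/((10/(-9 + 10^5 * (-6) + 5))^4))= 7653340534883478610135743566364937182437061672584260707836259239924459445713219/265720500000000000000000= 28802220885793450675185930000000000000000000000000000000.00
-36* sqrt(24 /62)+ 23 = 23-72* sqrt(93) /31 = 0.60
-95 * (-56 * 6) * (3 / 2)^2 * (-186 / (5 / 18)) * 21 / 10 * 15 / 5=-1514856168 / 5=-302971233.60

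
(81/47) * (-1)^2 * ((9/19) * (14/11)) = 10206/9823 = 1.04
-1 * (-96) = 96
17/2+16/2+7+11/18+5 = 262/9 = 29.11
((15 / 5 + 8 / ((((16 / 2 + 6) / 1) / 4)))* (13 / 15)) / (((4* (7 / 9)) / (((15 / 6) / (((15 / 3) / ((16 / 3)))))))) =962 / 245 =3.93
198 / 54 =3.67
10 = 10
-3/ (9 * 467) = -1/ 1401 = -0.00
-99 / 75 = -33 / 25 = -1.32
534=534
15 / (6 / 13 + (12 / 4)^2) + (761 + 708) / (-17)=-59124 / 697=-84.83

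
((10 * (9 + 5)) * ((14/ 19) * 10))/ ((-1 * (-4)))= 4900/ 19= 257.89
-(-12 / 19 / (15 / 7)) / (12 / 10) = 14 / 57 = 0.25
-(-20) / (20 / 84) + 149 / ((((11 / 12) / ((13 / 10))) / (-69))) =-797298 / 55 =-14496.33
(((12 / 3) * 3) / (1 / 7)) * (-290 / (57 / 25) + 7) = -191828 / 19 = -10096.21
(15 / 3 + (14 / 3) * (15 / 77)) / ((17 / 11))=65 / 17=3.82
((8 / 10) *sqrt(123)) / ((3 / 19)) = 76 *sqrt(123) / 15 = 56.19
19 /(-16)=-19 /16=-1.19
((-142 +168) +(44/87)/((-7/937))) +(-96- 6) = -87512/609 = -143.70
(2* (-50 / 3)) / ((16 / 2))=-4.17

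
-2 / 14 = -1 / 7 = -0.14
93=93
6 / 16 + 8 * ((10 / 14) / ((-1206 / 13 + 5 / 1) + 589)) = 35249 / 91224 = 0.39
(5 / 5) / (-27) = -1 / 27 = -0.04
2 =2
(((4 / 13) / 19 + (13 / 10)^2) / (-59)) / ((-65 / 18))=0.01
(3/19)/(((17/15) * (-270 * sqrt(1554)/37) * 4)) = -sqrt(1554)/325584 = -0.00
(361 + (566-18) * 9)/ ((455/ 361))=1910773/ 455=4199.50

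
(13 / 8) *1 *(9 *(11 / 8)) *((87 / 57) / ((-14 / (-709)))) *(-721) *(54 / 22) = -2750853.82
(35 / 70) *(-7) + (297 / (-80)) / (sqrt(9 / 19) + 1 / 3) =-8019 *sqrt(19) / 4960 -431 / 4960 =-7.13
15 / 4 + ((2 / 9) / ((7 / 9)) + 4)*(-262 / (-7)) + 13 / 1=34723 / 196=177.16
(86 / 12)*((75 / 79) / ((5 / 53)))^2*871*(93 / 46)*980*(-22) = -27554295292.59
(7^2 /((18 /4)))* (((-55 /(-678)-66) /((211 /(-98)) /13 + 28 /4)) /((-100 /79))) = 82.97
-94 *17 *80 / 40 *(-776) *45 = 111604320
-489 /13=-37.62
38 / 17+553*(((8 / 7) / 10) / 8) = 1723 / 170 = 10.14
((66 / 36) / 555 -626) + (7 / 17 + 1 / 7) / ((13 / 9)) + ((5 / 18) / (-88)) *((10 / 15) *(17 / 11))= -4679602850371 / 7479992520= -625.62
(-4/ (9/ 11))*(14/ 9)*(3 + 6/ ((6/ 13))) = -9856/ 81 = -121.68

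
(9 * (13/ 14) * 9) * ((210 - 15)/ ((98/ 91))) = 2669355/ 196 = 13619.16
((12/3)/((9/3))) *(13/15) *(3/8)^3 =39/640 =0.06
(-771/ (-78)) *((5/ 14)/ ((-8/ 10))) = -6425/ 1456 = -4.41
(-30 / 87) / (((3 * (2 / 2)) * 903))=-10 / 78561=-0.00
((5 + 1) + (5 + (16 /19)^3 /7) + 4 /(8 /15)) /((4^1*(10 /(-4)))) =-1784673 /960260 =-1.86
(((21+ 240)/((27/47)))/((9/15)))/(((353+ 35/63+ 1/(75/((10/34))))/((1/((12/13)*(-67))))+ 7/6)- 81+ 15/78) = -7530575/218252322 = -0.03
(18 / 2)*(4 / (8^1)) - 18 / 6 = 3 / 2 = 1.50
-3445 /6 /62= -3445 /372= -9.26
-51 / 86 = -0.59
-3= -3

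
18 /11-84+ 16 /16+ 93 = 128 /11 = 11.64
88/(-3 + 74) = 88/71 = 1.24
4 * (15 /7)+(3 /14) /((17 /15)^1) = 8.76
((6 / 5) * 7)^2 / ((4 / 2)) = 882 / 25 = 35.28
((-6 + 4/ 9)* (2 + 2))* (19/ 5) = -760/ 9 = -84.44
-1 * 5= -5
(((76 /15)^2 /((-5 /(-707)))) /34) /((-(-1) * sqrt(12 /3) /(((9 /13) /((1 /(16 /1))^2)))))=261352448 /27625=9460.72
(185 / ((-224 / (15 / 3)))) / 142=-925 / 31808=-0.03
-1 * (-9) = 9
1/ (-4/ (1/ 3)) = -1/ 12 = -0.08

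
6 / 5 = 1.20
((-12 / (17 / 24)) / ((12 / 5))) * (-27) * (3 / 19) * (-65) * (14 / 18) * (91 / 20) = -2235870 / 323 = -6922.20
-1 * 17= -17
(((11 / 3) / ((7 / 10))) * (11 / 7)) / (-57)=-1210 / 8379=-0.14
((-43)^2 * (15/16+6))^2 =42123047121/256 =164543152.82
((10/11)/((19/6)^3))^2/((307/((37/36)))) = 0.00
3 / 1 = 3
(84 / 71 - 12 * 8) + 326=16414 / 71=231.18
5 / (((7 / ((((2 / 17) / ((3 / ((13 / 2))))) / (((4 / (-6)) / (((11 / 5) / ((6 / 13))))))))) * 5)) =-1859 / 7140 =-0.26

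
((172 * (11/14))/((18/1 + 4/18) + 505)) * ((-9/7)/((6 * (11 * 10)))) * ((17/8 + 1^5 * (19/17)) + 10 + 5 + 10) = -4459401/313807760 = -0.01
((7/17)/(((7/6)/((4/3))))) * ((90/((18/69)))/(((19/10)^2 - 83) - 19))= -1.65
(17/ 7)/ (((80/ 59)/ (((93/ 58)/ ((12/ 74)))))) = 1150441/ 64960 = 17.71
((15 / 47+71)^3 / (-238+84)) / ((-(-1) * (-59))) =18831375104 / 471667889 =39.93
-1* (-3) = 3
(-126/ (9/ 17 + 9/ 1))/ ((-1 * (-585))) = -119/ 5265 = -0.02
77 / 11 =7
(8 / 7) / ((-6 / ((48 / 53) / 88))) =-8 / 4081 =-0.00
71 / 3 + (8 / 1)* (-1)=47 / 3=15.67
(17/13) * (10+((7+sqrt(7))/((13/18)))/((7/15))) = 4590 * sqrt(7)/1183+6800/169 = 50.50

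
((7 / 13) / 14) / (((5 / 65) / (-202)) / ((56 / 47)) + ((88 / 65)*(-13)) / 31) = -876680 / 12948213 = -0.07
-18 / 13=-1.38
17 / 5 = 3.40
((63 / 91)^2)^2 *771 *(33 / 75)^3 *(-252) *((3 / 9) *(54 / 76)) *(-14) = 106891595985636 / 8479046875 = 12606.56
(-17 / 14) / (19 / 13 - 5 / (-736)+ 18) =-81328 / 1303911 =-0.06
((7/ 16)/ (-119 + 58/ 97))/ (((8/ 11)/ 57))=-0.29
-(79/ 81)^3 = -493039/ 531441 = -0.93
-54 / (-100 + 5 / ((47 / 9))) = 2538 / 4655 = 0.55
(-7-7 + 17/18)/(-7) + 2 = 487/126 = 3.87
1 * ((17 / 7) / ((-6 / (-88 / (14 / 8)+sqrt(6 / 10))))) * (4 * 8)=95744 / 147 - 272 * sqrt(15) / 105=641.29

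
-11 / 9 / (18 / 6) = -11 / 27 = -0.41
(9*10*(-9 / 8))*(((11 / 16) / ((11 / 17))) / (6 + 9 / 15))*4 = -65.20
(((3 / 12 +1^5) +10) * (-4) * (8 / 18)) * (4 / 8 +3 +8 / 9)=-790 / 9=-87.78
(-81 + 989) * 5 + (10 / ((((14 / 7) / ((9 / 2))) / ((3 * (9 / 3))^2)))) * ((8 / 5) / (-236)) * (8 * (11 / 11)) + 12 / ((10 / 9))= 1313326 / 295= 4451.95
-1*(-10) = 10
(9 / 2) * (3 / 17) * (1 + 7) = 108 / 17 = 6.35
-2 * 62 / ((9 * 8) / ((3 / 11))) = -0.47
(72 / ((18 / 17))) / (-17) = -4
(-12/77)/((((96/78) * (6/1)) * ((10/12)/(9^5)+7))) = -2302911/763859404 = -0.00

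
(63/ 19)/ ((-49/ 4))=-36/ 133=-0.27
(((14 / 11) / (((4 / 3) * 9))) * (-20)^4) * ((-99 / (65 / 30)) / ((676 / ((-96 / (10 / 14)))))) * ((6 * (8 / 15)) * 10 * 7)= 34531685.03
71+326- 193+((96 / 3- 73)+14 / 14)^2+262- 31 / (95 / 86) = 193604 / 95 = 2037.94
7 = 7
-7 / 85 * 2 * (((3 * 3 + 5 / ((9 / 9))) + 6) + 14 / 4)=-329 / 85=-3.87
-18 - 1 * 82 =-100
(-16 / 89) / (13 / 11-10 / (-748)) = -5984 / 39783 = -0.15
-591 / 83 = -7.12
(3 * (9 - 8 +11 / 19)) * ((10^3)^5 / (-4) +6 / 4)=-22499999999999865 / 19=-1184210526315782.37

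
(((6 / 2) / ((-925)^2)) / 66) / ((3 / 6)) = 1 / 9411875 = 0.00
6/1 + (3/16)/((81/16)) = 163/27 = 6.04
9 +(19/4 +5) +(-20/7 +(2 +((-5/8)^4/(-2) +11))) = 1652457/57344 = 28.82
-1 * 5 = -5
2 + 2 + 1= 5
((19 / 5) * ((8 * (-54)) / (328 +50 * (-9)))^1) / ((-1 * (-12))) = 342 / 305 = 1.12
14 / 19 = 0.74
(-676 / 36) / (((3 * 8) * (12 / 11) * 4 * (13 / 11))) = -1573 / 10368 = -0.15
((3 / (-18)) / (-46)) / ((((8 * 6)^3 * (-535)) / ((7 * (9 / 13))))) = -7 / 23587799040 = -0.00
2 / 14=1 / 7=0.14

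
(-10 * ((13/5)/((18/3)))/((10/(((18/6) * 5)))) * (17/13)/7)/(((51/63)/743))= -2229/2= -1114.50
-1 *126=-126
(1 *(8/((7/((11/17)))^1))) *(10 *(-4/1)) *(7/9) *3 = -3520/51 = -69.02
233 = 233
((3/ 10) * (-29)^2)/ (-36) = -841/ 120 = -7.01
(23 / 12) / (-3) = -0.64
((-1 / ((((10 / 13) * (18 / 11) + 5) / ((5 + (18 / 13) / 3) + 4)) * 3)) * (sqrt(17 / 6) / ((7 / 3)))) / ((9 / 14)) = -451 * sqrt(102) / 8055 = -0.57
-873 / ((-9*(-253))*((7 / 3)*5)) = -291 / 8855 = -0.03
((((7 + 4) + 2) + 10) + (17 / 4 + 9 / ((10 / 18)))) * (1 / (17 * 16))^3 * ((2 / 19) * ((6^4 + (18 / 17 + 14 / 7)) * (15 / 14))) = 14393247 / 45499568128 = 0.00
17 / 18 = 0.94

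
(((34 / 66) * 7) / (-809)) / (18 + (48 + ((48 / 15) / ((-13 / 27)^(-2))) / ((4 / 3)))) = -48195 / 719626534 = -0.00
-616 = -616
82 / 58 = 41 / 29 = 1.41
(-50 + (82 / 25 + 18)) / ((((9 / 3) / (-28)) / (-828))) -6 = -5548854 / 25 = -221954.16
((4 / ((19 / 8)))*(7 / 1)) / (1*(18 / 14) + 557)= 392 / 18563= 0.02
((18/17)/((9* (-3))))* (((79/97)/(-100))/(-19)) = -79/4699650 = -0.00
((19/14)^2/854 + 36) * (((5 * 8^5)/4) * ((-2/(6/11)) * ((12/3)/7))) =-1357578956800/439383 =-3089739.38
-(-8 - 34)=42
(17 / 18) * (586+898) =12614 / 9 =1401.56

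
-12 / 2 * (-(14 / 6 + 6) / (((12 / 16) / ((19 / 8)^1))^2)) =9025 / 18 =501.39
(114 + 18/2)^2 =15129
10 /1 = 10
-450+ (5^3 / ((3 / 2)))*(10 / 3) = -172.22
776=776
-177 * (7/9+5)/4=-767/3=-255.67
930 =930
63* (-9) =-567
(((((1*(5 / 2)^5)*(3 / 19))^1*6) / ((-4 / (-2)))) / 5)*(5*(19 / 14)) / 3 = 20.93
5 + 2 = 7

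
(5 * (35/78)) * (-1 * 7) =-1225/78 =-15.71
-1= -1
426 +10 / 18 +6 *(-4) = 3623 / 9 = 402.56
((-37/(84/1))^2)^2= 1874161/49787136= 0.04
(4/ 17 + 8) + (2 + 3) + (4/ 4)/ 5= 1142/ 85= 13.44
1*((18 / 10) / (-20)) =-9 / 100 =-0.09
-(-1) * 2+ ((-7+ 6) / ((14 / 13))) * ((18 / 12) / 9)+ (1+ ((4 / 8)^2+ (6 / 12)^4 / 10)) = 10421 / 3360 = 3.10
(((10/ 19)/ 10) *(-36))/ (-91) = 36/ 1729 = 0.02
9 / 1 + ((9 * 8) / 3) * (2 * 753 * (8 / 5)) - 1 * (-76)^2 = 260317 / 5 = 52063.40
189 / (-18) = -21 / 2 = -10.50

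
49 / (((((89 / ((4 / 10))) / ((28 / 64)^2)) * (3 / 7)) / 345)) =386561 / 11392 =33.93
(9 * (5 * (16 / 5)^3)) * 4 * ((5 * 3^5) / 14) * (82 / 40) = 183638016 / 175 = 1049360.09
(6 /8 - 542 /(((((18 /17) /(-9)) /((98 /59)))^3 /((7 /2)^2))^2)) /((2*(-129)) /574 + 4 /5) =-311948829528572679107695555 /169734467371384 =-1837863778404.06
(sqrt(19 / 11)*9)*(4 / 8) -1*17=-17 + 9*sqrt(209) / 22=-11.09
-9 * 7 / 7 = -9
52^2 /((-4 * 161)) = -676 /161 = -4.20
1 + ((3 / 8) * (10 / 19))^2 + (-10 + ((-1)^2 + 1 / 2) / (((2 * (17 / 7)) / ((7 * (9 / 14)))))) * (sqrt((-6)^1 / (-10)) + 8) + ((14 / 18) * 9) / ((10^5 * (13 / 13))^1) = -41635450791 / 613700000 - 1171 * sqrt(15) / 680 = -74.51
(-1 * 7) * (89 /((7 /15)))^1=-1335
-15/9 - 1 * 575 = -1730/3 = -576.67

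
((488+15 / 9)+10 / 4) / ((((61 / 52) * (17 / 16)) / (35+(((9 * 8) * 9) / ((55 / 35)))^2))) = 25280883697888 / 376431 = 67159409.55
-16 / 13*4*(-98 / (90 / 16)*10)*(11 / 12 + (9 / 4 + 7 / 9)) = 3562496 / 1053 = 3383.19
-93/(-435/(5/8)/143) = 4433/232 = 19.11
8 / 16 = 0.50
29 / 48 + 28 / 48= 19 / 16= 1.19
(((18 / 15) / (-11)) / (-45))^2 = 4 / 680625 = 0.00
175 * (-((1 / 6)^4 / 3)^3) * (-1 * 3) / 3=175 / 58773123072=0.00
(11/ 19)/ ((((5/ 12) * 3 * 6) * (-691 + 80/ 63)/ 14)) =-0.00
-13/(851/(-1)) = 13/851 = 0.02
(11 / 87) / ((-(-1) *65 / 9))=33 / 1885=0.02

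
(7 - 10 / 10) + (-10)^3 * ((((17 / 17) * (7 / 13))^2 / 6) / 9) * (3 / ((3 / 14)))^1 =-315622 / 4563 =-69.17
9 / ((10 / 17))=153 / 10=15.30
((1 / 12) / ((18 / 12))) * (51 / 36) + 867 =187289 / 216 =867.08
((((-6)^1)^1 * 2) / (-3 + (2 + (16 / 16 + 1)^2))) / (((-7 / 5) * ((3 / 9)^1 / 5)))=300 / 7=42.86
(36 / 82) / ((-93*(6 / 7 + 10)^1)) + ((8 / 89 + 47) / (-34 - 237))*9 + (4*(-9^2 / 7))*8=-3032175216831 / 8154296234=-371.85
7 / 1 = 7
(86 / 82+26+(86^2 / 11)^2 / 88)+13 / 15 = 4227975838 / 818565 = 5165.11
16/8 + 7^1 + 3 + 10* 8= 92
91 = 91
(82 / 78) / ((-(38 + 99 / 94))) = -3854 / 143169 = -0.03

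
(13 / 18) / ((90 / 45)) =13 / 36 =0.36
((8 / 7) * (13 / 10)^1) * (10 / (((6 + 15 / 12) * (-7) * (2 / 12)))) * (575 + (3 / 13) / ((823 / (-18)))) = -1181159232 / 1169483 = -1009.98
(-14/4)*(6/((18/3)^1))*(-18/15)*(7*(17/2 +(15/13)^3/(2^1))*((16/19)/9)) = 25.50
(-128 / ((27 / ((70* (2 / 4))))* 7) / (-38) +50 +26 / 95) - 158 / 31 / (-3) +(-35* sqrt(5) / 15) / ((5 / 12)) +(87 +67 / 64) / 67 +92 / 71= 1336444142711 / 24208182720 - 28* sqrt(5) / 5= 42.68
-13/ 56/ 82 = -13/ 4592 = -0.00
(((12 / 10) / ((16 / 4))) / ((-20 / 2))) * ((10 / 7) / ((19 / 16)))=-24 / 665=-0.04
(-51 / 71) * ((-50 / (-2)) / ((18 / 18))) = -1275 / 71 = -17.96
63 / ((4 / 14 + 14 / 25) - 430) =-3675 / 25034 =-0.15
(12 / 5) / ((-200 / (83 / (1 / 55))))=-2739 / 50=-54.78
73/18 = 4.06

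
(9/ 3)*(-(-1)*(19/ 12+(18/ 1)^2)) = 3907/ 4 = 976.75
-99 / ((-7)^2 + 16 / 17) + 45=12174 / 283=43.02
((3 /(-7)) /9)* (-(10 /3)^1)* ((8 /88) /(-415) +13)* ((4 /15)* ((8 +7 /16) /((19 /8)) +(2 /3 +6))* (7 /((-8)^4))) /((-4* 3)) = -864197 /1079122176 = -0.00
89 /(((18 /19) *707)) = 1691 /12726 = 0.13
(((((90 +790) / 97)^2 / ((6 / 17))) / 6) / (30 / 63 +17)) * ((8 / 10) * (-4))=-73722880 / 10359309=-7.12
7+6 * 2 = 19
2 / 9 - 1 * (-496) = 4466 / 9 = 496.22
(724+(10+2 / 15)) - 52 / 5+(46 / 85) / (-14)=258359 / 357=723.69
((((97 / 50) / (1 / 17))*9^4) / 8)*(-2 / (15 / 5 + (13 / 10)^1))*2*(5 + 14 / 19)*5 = -1179280701 / 1634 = -721714.02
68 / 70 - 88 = -3046 / 35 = -87.03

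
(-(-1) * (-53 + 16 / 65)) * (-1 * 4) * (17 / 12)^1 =19431 / 65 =298.94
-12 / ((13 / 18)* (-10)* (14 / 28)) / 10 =108 / 325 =0.33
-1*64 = -64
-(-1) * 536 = 536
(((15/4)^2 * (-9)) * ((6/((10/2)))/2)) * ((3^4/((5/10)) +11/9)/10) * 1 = -1239.47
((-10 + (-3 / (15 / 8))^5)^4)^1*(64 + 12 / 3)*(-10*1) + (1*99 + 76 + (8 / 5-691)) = -2284279184569292376236 / 19073486328125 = -119762016.51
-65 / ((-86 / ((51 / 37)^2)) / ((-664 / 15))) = -3741972 / 58867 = -63.57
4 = 4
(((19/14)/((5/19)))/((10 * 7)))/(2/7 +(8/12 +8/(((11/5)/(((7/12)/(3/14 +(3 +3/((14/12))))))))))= 964953/17276000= 0.06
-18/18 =-1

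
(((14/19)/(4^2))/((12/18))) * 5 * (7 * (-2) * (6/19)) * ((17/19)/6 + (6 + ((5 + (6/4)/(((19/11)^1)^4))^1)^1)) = -3252212565/188183524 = -17.28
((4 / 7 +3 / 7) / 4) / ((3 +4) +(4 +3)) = 1 / 56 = 0.02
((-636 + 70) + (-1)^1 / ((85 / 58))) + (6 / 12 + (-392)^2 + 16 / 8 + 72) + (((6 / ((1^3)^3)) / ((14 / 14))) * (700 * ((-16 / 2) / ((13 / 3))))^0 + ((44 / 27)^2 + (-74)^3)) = -31235754259 / 123930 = -252043.53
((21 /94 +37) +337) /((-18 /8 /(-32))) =2251328 /423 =5322.29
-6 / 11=-0.55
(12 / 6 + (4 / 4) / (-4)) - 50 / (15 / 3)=-33 / 4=-8.25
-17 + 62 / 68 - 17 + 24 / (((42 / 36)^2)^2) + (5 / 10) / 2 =-3246361 / 163268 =-19.88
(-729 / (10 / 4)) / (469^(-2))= -320703138 / 5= -64140627.60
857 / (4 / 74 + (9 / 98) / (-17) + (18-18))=52827194 / 2999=17614.94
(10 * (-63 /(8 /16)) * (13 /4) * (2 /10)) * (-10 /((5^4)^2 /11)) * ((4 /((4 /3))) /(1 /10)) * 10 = 216216 /3125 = 69.19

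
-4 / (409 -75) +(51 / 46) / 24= 2103 / 61456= 0.03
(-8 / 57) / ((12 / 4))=-8 / 171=-0.05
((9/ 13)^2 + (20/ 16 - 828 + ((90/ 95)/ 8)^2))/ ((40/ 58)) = -23389819703/ 19522880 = -1198.07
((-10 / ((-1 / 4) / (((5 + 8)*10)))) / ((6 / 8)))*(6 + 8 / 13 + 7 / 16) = 48900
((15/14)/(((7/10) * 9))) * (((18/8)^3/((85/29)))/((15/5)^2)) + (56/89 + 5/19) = 87068073/90150592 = 0.97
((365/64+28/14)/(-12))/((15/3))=-493/3840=-0.13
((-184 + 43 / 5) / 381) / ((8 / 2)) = -0.12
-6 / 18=-0.33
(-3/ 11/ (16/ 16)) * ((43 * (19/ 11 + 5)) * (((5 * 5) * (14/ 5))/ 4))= -167055/ 121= -1380.62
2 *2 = 4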